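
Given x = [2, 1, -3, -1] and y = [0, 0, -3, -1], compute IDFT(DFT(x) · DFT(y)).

(x ⊛ y)[n] = Σ(m=0 to 3) x[m] · y[(n-m) mod 4]

Computing each output sample:
(x ⊛ y)[0] = 8
(x ⊛ y)[1] = 6
(x ⊛ y)[2] = -5
(x ⊛ y)[3] = -5

x ⊛ y = [8, 6, -5, -5]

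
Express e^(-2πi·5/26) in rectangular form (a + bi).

ω_26^5 = e^(-2πi·5/26)
= cos(-2π·5/26) + i·sin(-2π·5/26)
= cos(-10π/26) + i·sin(-10π/26)

ω_26^5 = cos(-10π/26) + i·sin(-10π/26) = 0.3546-0.9350i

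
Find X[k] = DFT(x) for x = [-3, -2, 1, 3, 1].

X[k] = Σ(n=0 to 4) x[n] · ω_5^(nk)
where ω_5 = e^(-2πi/5)

Computing each X[k]:
X[0] = 0
X[1] = -6.5451+4.0287i
X[2] = -0.9549-0.1388i
X[3] = -0.9549+0.1388i
X[4] = -6.5451-4.0287i

X = [0, -6.5451+4.0287i, -0.9549-0.1388i, -0.9549+0.1388i, -6.5451-4.0287i]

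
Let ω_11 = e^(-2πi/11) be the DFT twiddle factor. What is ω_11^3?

ω_11^3 = e^(-2πi·3/11)
= cos(-2π·3/11) + i·sin(-2π·3/11)
= cos(-6π/11) + i·sin(-6π/11)

ω_11^3 = cos(-6π/11) + i·sin(-6π/11) = -0.1423-0.9898i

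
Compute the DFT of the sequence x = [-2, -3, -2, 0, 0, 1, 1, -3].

X[k] = Σ(n=0 to 7) x[n] · ω_8^(nk)
where ω_8 = e^(-2πi/8)

Computing each X[k]:
X[0] = -8
X[1] = -6.9497+3.7071i
X[2] = -1-1i
X[3] = 2.9497-2.2929i
X[4] = 2
X[5] = 2.9497+2.2929i
X[6] = -1+1i
X[7] = -6.9497-3.7071i

X = [-8, -6.9497+3.7071i, -1-1i, 2.9497-2.2929i, 2, 2.9497+2.2929i, -1+1i, -6.9497-3.7071i]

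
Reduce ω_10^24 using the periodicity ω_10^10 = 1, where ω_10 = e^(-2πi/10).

Since ω_10^10 = 1, powers reduce modulo 10.
24 mod 10 = 4
So ω_10^24 = ω_10^4 = e^(-2πi·4/10)

ω_10^24 = ω_10^4 = -0.8090-0.5878i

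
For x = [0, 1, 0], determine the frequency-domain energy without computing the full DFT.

Parseval: Σ|x[n]|² = (1/N)Σ|X[k]|², so Σ|X[k]|² = N·Σ|x[n]|² = 3·1.0000

Σ|X[k]|² = N·Σ|x[n]|² = 3·1.0000 = 3.0000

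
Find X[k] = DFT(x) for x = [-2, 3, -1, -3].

X[k] = Σ(n=0 to 3) x[n] · ω_4^(nk)
where ω_4 = e^(-2πi/4)

Computing each X[k]:
X[0] = -3
X[1] = -1-6i
X[2] = -3
X[3] = -1+6i

X = [-3, -1-6i, -3, -1+6i]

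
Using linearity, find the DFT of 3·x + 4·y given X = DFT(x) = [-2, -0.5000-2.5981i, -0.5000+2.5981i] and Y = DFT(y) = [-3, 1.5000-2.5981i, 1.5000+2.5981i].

By linearity: DFT(3x + 4y) = 3·DFT(x) + 4·DFT(y)
= 3·[-2, -0.5000-2.5981i, -0.5000+2.5981i] + 4·[-3, 1.5000-2.5981i, 1.5000+2.5981i]

Computing element-wise:
Z[0] = 3·(-2) + 4·(-3) = -18
Z[1] = 3·(-0.5000-2.5981i) + 4·(1.5000-2.5981i) = 4.5000-18.1867i
Z[2] = 3·(-0.5000+2.5981i) + 4·(1.5000+2.5981i) = 4.5000+18.1867i

DFT(3x + 4y) = 3·X + 4·Y = [-18, 4.5000-18.1867i, 4.5000+18.1867i]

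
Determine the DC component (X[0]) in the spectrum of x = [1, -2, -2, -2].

X[0] = Σ(n=0 to 3) x[n] · ω_4^0 = Σ x[n]
= (1) + (-2) + (-2) + (-2)

X[0] = -5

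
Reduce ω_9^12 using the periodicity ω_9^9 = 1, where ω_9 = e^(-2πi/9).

Since ω_9^9 = 1, powers reduce modulo 9.
12 mod 9 = 3
So ω_9^12 = ω_9^3 = e^(-2πi·3/9)

ω_9^12 = ω_9^3 = -0.5000-0.8660i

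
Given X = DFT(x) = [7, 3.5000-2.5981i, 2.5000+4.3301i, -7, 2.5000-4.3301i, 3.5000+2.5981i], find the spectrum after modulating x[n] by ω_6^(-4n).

Modulation property: DFT(ω_6^(-4n)·x[n]) = X[(k-4) mod 6], so circularly shift X by 4 positions.

X[k-4] = [2.5000+4.3301i, -7, 2.5000-4.3301i, 3.5000+2.5981i, 7, 3.5000-2.5981i]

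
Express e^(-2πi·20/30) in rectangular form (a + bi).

ω_30^20 = e^(-2πi·20/30)
= cos(-2π·20/30) + i·sin(-2π·20/30)
= cos(-40π/30) + i·sin(-40π/30)

ω_30^20 = cos(-40π/30) + i·sin(-40π/30) = -0.5000+0.8660i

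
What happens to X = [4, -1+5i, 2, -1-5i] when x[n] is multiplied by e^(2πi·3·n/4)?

Modulation property: DFT(ω_4^(-3n)·x[n]) = X[(k-3) mod 4], so circularly shift X by 3 positions.

X[k-3] = [-1+5i, 2, -1-5i, 4]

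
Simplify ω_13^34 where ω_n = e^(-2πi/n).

Since ω_13^13 = 1, powers reduce modulo 13.
34 mod 13 = 8
So ω_13^34 = ω_13^8 = e^(-2πi·8/13)

ω_13^34 = ω_13^8 = -0.7485+0.6631i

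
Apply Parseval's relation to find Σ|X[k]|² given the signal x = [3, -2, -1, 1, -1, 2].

Parseval: Σ|x[n]|² = (1/N)Σ|X[k]|², so Σ|X[k]|² = N·Σ|x[n]|² = 6·20.0000

Σ|X[k]|² = N·Σ|x[n]|² = 6·20.0000 = 120.0000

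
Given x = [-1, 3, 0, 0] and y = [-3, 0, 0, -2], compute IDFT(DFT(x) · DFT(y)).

(x ⊛ y)[n] = Σ(m=0 to 3) x[m] · y[(n-m) mod 4]

Computing each output sample:
(x ⊛ y)[0] = -3
(x ⊛ y)[1] = -9
(x ⊛ y)[2] = 0
(x ⊛ y)[3] = 2

x ⊛ y = [-3, -9, 0, 2]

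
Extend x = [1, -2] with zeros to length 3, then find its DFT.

Original 2-point DFT: [-1, 3]
Zero-padded 3-point DFT provides frequency interpolation.

DFT_3([x, 0, ...]) = [-1, 2.0000+1.7321i, 2.0000-1.7321i]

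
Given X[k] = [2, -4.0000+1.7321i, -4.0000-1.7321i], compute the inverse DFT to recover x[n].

x[n] = (1/3) Σ(k=0 to 2) X[k] · e^(2πikn/3)

Computing each x[n]:
x[0] = -2
x[1] = 1
x[2] = 3

x = [-2, 1, 3]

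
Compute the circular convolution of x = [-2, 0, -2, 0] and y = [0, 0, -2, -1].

(x ⊛ y)[n] = Σ(m=0 to 3) x[m] · y[(n-m) mod 4]

Computing each output sample:
(x ⊛ y)[0] = 4
(x ⊛ y)[1] = 2
(x ⊛ y)[2] = 4
(x ⊛ y)[3] = 2

x ⊛ y = [4, 2, 4, 2]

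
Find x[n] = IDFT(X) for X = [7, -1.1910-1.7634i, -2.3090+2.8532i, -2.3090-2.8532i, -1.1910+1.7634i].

x[n] = (1/5) Σ(k=0 to 4) X[k] · e^(2πikn/5)

Computing each x[n]:
x[0] = 0
x[1] = 2
x[2] = 3
x[3] = 0
x[4] = 2

x = [0, 2, 3, 0, 2]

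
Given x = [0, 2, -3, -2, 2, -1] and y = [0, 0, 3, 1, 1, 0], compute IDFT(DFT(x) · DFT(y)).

(x ⊛ y)[n] = Σ(m=0 to 5) x[m] · y[(n-m) mod 6]

Computing each output sample:
(x ⊛ y)[0] = 1
(x ⊛ y)[1] = -3
(x ⊛ y)[2] = 1
(x ⊛ y)[3] = 5
(x ⊛ y)[4] = -7
(x ⊛ y)[5] = -7

x ⊛ y = [1, -3, 1, 5, -7, -7]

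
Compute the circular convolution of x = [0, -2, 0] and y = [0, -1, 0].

(x ⊛ y)[n] = Σ(m=0 to 2) x[m] · y[(n-m) mod 3]

Computing each output sample:
(x ⊛ y)[0] = 0
(x ⊛ y)[1] = 0
(x ⊛ y)[2] = 2

x ⊛ y = [0, 0, 2]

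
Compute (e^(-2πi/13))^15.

Since ω_13^13 = 1, powers reduce modulo 13.
15 mod 13 = 2
So ω_13^15 = ω_13^2 = e^(-2πi·2/13)

ω_13^15 = ω_13^2 = 0.5681-0.8230i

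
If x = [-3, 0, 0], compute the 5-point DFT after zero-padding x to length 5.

Original 3-point DFT: [-3, -3, -3]
Zero-padded 5-point DFT provides frequency interpolation.

DFT_5([x, 0, ...]) = [-3, -3, -3, -3, -3]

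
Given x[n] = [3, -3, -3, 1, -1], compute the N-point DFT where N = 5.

X[k] = Σ(n=0 to 4) x[n] · ω_5^(nk)
where ω_5 = e^(-2πi/5)

Computing each X[k]:
X[0] = -3
X[1] = 3.3820+4.2533i
X[2] = 5.6180-2.6287i
X[3] = 5.6180+2.6287i
X[4] = 3.3820-4.2533i

X = [-3, 3.3820+4.2533i, 5.6180-2.6287i, 5.6180+2.6287i, 3.3820-4.2533i]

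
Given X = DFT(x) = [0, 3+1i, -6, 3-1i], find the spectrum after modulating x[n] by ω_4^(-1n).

Modulation property: DFT(ω_4^(-1n)·x[n]) = X[(k-1) mod 4], so circularly shift X by 1 positions.

X[k-1] = [3-1i, 0, 3+1i, -6]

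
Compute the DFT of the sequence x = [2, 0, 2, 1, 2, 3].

X[k] = Σ(n=0 to 5) x[n] · ω_6^(nk)
where ω_6 = e^(-2πi/6)

Computing each X[k]:
X[0] = 10
X[1] = 0.5000+2.5981i
X[2] = -0.5000+2.5981i
X[3] = 2
X[4] = -0.5000-2.5981i
X[5] = 0.5000-2.5981i

X = [10, 0.5000+2.5981i, -0.5000+2.5981i, 2, -0.5000-2.5981i, 0.5000-2.5981i]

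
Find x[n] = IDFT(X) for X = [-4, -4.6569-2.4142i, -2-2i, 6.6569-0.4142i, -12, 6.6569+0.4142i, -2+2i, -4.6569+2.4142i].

x[n] = (1/8) Σ(k=0 to 7) X[k] · e^(2πikn/8)

Computing each x[n]:
x[0] = -2
x[1] = 0
x[2] = -1
x[3] = 3
x[4] = -3
x[5] = 3
x[6] = -2
x[7] = -2

x = [-2, 0, -1, 3, -3, 3, -2, -2]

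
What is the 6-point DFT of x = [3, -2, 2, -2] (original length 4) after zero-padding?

Original 4-point DFT: [1, 1, 9, 1]
Zero-padded 6-point DFT provides frequency interpolation.

DFT_6([x, 0, ...]) = [1, 3, 1.0000+3.4641i, 9, 1.0000-3.4641i, 3]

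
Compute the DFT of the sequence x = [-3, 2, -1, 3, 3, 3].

X[k] = Σ(n=0 to 5) x[n] · ω_6^(nk)
where ω_6 = e^(-2πi/6)

Computing each X[k]:
X[0] = 7
X[1] = -4.5000+4.3301i
X[2] = -3.5000-2.5981i
X[3] = -9
X[4] = -3.5000+2.5981i
X[5] = -4.5000-4.3301i

X = [7, -4.5000+4.3301i, -3.5000-2.5981i, -9, -3.5000+2.5981i, -4.5000-4.3301i]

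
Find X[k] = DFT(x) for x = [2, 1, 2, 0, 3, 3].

X[k] = Σ(n=0 to 5) x[n] · ω_6^(nk)
where ω_6 = e^(-2πi/6)

Computing each X[k]:
X[0] = 11
X[1] = 1.5000+2.5981i
X[2] = -2.5000+0.8660i
X[3] = 3
X[4] = -2.5000-0.8660i
X[5] = 1.5000-2.5981i

X = [11, 1.5000+2.5981i, -2.5000+0.8660i, 3, -2.5000-0.8660i, 1.5000-2.5981i]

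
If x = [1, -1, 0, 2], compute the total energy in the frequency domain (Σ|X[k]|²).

Parseval: Σ|x[n]|² = (1/N)Σ|X[k]|², so Σ|X[k]|² = N·Σ|x[n]|² = 4·6.0000

Σ|X[k]|² = N·Σ|x[n]|² = 4·6.0000 = 24.0000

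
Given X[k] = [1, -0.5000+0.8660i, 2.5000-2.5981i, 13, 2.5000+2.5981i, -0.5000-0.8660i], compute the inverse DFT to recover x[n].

x[n] = (1/6) Σ(k=0 to 5) X[k] · e^(2πikn/6)

Computing each x[n]:
x[0] = 3
x[1] = -2
x[2] = 1
x[3] = -1
x[4] = 3
x[5] = -3

x = [3, -2, 1, -1, 3, -3]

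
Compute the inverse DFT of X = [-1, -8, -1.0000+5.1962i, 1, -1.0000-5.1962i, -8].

x[n] = (1/6) Σ(k=0 to 5) X[k] · e^(2πikn/6)

Computing each x[n]:
x[0] = -3
x[1] = -3
x[2] = 3
x[3] = 2
x[4] = 0
x[5] = 0

x = [-3, -3, 3, 2, 0, 0]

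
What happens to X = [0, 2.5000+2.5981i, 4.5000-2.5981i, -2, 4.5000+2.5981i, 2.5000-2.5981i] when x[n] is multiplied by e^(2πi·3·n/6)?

Modulation property: DFT(ω_6^(-3n)·x[n]) = X[(k-3) mod 6], so circularly shift X by 3 positions.

X[k-3] = [-2, 4.5000+2.5981i, 2.5000-2.5981i, 0, 2.5000+2.5981i, 4.5000-2.5981i]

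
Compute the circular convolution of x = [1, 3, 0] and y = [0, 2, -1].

(x ⊛ y)[n] = Σ(m=0 to 2) x[m] · y[(n-m) mod 3]

Computing each output sample:
(x ⊛ y)[0] = -3
(x ⊛ y)[1] = 2
(x ⊛ y)[2] = 5

x ⊛ y = [-3, 2, 5]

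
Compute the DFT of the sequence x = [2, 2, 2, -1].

X[k] = Σ(n=0 to 3) x[n] · ω_4^(nk)
where ω_4 = e^(-2πi/4)

Computing each X[k]:
X[0] = 5
X[1] = -3i
X[2] = 3
X[3] = 3i

X = [5, -3i, 3, 3i]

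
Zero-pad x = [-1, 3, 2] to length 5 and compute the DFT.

Original 3-point DFT: [4, -3.5000-0.8660i, -3.5000+0.8660i]
Zero-padded 5-point DFT provides frequency interpolation.

DFT_5([x, 0, ...]) = [4, -1.6910-4.0287i, -2.8090+0.1388i, -2.8090-0.1388i, -1.6910+4.0287i]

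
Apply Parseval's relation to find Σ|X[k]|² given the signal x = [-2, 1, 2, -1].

Parseval: Σ|x[n]|² = (1/N)Σ|X[k]|², so Σ|X[k]|² = N·Σ|x[n]|² = 4·10.0000

Σ|X[k]|² = N·Σ|x[n]|² = 4·10.0000 = 40.0000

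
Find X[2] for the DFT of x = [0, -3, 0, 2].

X[2] = Σ(n=0 to 3) x[n] · ω_4^(2n) where ω_4 = e^(-2πi/4)
= (0)·ω_4^0 + (-3)·ω_4^2 + (0)·ω_4^4 + (2)·ω_4^6

X[2] = 1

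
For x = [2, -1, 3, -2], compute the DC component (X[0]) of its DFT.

X[0] = Σ(n=0 to 3) x[n] · ω_4^0 = Σ x[n]
= (2) + (-1) + (3) + (-2)

X[0] = 2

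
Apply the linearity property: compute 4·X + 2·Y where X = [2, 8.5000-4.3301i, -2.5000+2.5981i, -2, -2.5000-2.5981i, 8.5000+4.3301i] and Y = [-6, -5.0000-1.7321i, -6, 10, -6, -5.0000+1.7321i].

By linearity: DFT(4x + 2y) = 4·DFT(x) + 2·DFT(y)
= 4·[2, 8.5000-4.3301i, -2.5000+2.5981i, -2, -2.5000-2.5981i, 8.5000+4.3301i] + 2·[-6, -5.0000-1.7321i, -6, 10, -6, -5.0000+1.7321i]

Computing element-wise:
Z[0] = 4·(2) + 2·(-6) = -4
Z[1] = 4·(8.5000-4.3301i) + 2·(-5.0000-1.7321i) = 24.0000-20.7846i
Z[2] = 4·(-2.5000+2.5981i) + 2·(-6) = -22.0000+10.3924i
Z[3] = 4·(-2) + 2·(10) = 12
Z[4] = 4·(-2.5000-2.5981i) + 2·(-6) = -22.0000-10.3924i
Z[5] = 4·(8.5000+4.3301i) + 2·(-5.0000+1.7321i) = 24.0000+20.7846i

DFT(4x + 2y) = 4·X + 2·Y = [-4, 24.0000-20.7846i, -22.0000+10.3924i, 12, -22.0000-10.3924i, 24.0000+20.7846i]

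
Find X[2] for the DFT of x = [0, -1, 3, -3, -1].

X[2] = Σ(n=0 to 4) x[n] · ω_5^(2n) where ω_5 = e^(-2πi/5)
= (0)·ω_5^0 + (-1)·ω_5^2 + (3)·ω_5^4 + (-3)·ω_5^6 + (-1)·ω_5^8

X[2] = 1.6180+5.7063i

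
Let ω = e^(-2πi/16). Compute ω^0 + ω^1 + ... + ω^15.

Sum of all nth roots of unity equals 0 for n > 1 (geometric series with r ≠ 1).

0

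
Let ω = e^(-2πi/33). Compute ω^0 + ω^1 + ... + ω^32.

Sum of all nth roots of unity equals 0 for n > 1 (geometric series with r ≠ 1).

0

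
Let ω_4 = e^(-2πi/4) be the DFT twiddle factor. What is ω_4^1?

ω_4^1 = e^(-2πi·1/4)
= cos(-2π·1/4) + i·sin(-2π·1/4)
= cos(-2π/4) + i·sin(-2π/4)

ω_4^1 = cos(-2π/4) + i·sin(-2π/4) = -1i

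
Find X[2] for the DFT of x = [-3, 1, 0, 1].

X[2] = Σ(n=0 to 3) x[n] · ω_4^(2n) where ω_4 = e^(-2πi/4)
= (-3)·ω_4^0 + (1)·ω_4^2 + (0)·ω_4^4 + (1)·ω_4^6

X[2] = -5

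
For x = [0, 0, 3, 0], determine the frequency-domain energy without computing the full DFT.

Parseval: Σ|x[n]|² = (1/N)Σ|X[k]|², so Σ|X[k]|² = N·Σ|x[n]|² = 4·9.0000

Σ|X[k]|² = N·Σ|x[n]|² = 4·9.0000 = 36.0000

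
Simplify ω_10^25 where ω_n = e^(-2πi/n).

Since ω_10^10 = 1, powers reduce modulo 10.
25 mod 10 = 5
So ω_10^25 = ω_10^5 = e^(-2πi·5/10)

ω_10^25 = ω_10^5 = -1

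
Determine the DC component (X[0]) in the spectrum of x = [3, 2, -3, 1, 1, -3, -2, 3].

X[0] = Σ(n=0 to 7) x[n] · ω_8^0 = Σ x[n]
= (3) + (2) + (-3) + (1) + (1) + (-3) + (-2) + (3)

X[0] = 2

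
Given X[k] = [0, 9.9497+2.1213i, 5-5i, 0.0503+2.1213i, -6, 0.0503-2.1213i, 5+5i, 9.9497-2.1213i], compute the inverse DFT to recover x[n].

x[n] = (1/8) Σ(k=0 to 7) X[k] · e^(2πikn/8)

Computing each x[n]:
x[0] = 3
x[1] = 3
x[2] = -2
x[3] = -3
x[4] = -2
x[5] = 1
x[6] = -2
x[7] = 2

x = [3, 3, -2, -3, -2, 1, -2, 2]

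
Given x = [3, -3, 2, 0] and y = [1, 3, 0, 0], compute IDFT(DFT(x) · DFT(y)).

(x ⊛ y)[n] = Σ(m=0 to 3) x[m] · y[(n-m) mod 4]

Computing each output sample:
(x ⊛ y)[0] = 3
(x ⊛ y)[1] = 6
(x ⊛ y)[2] = -7
(x ⊛ y)[3] = 6

x ⊛ y = [3, 6, -7, 6]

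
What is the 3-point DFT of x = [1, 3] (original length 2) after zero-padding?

Original 2-point DFT: [4, -2]
Zero-padded 3-point DFT provides frequency interpolation.

DFT_3([x, 0, ...]) = [4, -0.5000-2.5981i, -0.5000+2.5981i]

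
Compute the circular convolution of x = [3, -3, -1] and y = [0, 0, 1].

(x ⊛ y)[n] = Σ(m=0 to 2) x[m] · y[(n-m) mod 3]

Computing each output sample:
(x ⊛ y)[0] = -3
(x ⊛ y)[1] = -1
(x ⊛ y)[2] = 3

x ⊛ y = [-3, -1, 3]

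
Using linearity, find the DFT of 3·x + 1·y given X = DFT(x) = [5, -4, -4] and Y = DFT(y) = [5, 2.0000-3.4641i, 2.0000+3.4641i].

By linearity: DFT(3x + 1y) = 3·DFT(x) + 1·DFT(y)
= 3·[5, -4, -4] + 1·[5, 2.0000-3.4641i, 2.0000+3.4641i]

Computing element-wise:
Z[0] = 3·(5) + 1·(5) = 20
Z[1] = 3·(-4) + 1·(2.0000-3.4641i) = -10.0000-3.4641i
Z[2] = 3·(-4) + 1·(2.0000+3.4641i) = -10.0000+3.4641i

DFT(3x + 1y) = 3·X + 1·Y = [20, -10.0000-3.4641i, -10.0000+3.4641i]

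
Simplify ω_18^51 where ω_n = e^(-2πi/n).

Since ω_18^18 = 1, powers reduce modulo 18.
51 mod 18 = 15
So ω_18^51 = ω_18^15 = e^(-2πi·15/18)

ω_18^51 = ω_18^15 = 0.5000+0.8660i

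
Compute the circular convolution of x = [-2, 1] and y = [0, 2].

(x ⊛ y)[n] = Σ(m=0 to 1) x[m] · y[(n-m) mod 2]

Computing each output sample:
(x ⊛ y)[0] = 2
(x ⊛ y)[1] = -4

x ⊛ y = [2, -4]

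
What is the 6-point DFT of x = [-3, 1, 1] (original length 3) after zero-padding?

Original 3-point DFT: [-1, -4, -4]
Zero-padded 6-point DFT provides frequency interpolation.

DFT_6([x, 0, ...]) = [-1, -3.0000-1.7321i, -4, -3, -4, -3.0000+1.7321i]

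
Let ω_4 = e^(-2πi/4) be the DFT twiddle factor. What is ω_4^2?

ω_4^2 = e^(-2πi·2/4)
= cos(-2π·2/4) + i·sin(-2π·2/4)
= cos(-4π/4) + i·sin(-4π/4)

ω_4^2 = cos(-4π/4) + i·sin(-4π/4) = -1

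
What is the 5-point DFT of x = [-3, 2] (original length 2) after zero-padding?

Original 2-point DFT: [-1, -5]
Zero-padded 5-point DFT provides frequency interpolation.

DFT_5([x, 0, ...]) = [-1, -2.3820-1.9021i, -4.6180-1.1756i, -4.6180+1.1756i, -2.3820+1.9021i]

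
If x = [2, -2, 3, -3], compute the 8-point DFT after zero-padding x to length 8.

Original 4-point DFT: [0, -1-1i, 10, -1+1i]
Zero-padded 8-point DFT provides frequency interpolation.

DFT_8([x, 0, ...]) = [0, 2.7071+0.5355i, -1-1i, 1.2929+6.5355i, 10, 1.2929-6.5355i, -1+1i, 2.7071-0.5355i]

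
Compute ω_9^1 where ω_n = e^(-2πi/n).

ω_9^1 = e^(-2πi·1/9)
= cos(-2π·1/9) + i·sin(-2π·1/9)
= cos(-2π/9) + i·sin(-2π/9)

ω_9^1 = cos(-2π/9) + i·sin(-2π/9) = 0.7660-0.6428i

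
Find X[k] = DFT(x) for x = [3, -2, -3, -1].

X[k] = Σ(n=0 to 3) x[n] · ω_4^(nk)
where ω_4 = e^(-2πi/4)

Computing each X[k]:
X[0] = -3
X[1] = 6+1i
X[2] = 3
X[3] = 6-1i

X = [-3, 6+1i, 3, 6-1i]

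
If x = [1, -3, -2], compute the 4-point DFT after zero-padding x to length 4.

Original 3-point DFT: [-4, 3.5000+0.8660i, 3.5000-0.8660i]
Zero-padded 4-point DFT provides frequency interpolation.

DFT_4([x, 0, ...]) = [-4, 3+3i, 2, 3-3i]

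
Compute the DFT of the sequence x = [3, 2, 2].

X[k] = Σ(n=0 to 2) x[n] · ω_3^(nk)
where ω_3 = e^(-2πi/3)

Computing each X[k]:
X[0] = 7
X[1] = 1
X[2] = 1

X = [7, 1, 1]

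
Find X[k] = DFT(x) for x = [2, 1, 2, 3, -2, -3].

X[k] = Σ(n=0 to 5) x[n] · ω_6^(nk)
where ω_6 = e^(-2πi/6)

Computing each X[k]:
X[0] = 3
X[1] = -2.0000-6.9282i
X[2] = 6
X[3] = 1
X[4] = 6
X[5] = -2.0000+6.9282i

X = [3, -2.0000-6.9282i, 6, 1, 6, -2.0000+6.9282i]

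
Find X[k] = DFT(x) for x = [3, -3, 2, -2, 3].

X[k] = Σ(n=0 to 4) x[n] · ω_5^(nk)
where ω_5 = e^(-2πi/5)

Computing each X[k]:
X[0] = 3
X[1] = 3.0000+3.3552i
X[2] = 3.0000+7.3309i
X[3] = 3.0000-7.3309i
X[4] = 3.0000-3.3552i

X = [3, 3.0000+3.3552i, 3.0000+7.3309i, 3.0000-7.3309i, 3.0000-3.3552i]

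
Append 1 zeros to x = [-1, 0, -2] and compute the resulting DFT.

Original 3-point DFT: [-3, -1.7321i, 1.7321i]
Zero-padded 4-point DFT provides frequency interpolation.

DFT_4([x, 0, ...]) = [-3, 1, -3, 1]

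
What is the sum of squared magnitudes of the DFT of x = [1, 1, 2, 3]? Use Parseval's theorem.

Parseval: Σ|x[n]|² = (1/N)Σ|X[k]|², so Σ|X[k]|² = N·Σ|x[n]|² = 4·15.0000

Σ|X[k]|² = N·Σ|x[n]|² = 4·15.0000 = 60.0000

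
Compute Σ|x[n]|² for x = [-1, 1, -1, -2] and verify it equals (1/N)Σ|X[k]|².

Time domain:
Σ|x[n]|² = |-1|² + |1|² + |-1|² + |-2|² = 7.0000

Frequency domain:
(1/4)Σ|X[k]|² = (1/4)(|-3|² + |-3i|² + |-1|² + |3i|²) = (1/4)·28.0000 = 7.0000

Both sides agree, confirming Parseval's theorem.

Σ|x[n]|² = (1/N)Σ|X[k]|² = 7.0000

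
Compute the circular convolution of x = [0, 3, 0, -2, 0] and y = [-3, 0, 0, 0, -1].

(x ⊛ y)[n] = Σ(m=0 to 4) x[m] · y[(n-m) mod 5]

Computing each output sample:
(x ⊛ y)[0] = -3
(x ⊛ y)[1] = -9
(x ⊛ y)[2] = 2
(x ⊛ y)[3] = 6
(x ⊛ y)[4] = 0

x ⊛ y = [-3, -9, 2, 6, 0]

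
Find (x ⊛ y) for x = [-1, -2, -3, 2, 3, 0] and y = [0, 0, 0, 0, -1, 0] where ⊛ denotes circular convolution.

(x ⊛ y)[n] = Σ(m=0 to 5) x[m] · y[(n-m) mod 6]

Computing each output sample:
(x ⊛ y)[0] = 3
(x ⊛ y)[1] = -2
(x ⊛ y)[2] = -3
(x ⊛ y)[3] = 0
(x ⊛ y)[4] = 1
(x ⊛ y)[5] = 2

x ⊛ y = [3, -2, -3, 0, 1, 2]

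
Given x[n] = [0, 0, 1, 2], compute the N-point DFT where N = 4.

X[k] = Σ(n=0 to 3) x[n] · ω_4^(nk)
where ω_4 = e^(-2πi/4)

Computing each X[k]:
X[0] = 3
X[1] = -1+2i
X[2] = -1
X[3] = -1-2i

X = [3, -1+2i, -1, -1-2i]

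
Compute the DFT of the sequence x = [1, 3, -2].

X[k] = Σ(n=0 to 2) x[n] · ω_3^(nk)
where ω_3 = e^(-2πi/3)

Computing each X[k]:
X[0] = 2
X[1] = 0.5000-4.3301i
X[2] = 0.5000+4.3301i

X = [2, 0.5000-4.3301i, 0.5000+4.3301i]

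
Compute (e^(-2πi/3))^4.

Since ω_3^3 = 1, powers reduce modulo 3.
4 mod 3 = 1
So ω_3^4 = ω_3^1 = e^(-2πi·1/3)

ω_3^4 = ω_3^1 = -0.5000-0.8660i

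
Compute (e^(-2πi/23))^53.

Since ω_23^23 = 1, powers reduce modulo 23.
53 mod 23 = 7
So ω_23^53 = ω_23^7 = e^(-2πi·7/23)

ω_23^53 = ω_23^7 = -0.3349-0.9423i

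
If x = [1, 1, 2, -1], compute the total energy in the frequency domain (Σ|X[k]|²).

Parseval: Σ|x[n]|² = (1/N)Σ|X[k]|², so Σ|X[k]|² = N·Σ|x[n]|² = 4·7.0000

Σ|X[k]|² = N·Σ|x[n]|² = 4·7.0000 = 28.0000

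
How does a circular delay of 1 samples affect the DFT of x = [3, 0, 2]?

Time shift by 1: X_shifted[k] = ω_3^(1k) · X[k]
Shifted x = [2, 3, 0]

DFT(x[n-1]) = [5, 0.5000-2.5981i, 0.5000+2.5981i]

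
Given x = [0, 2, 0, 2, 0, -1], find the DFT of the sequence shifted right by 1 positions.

Time shift by 1: X_shifted[k] = ω_6^(1k) · X[k]
Shifted x = [-1, 0, 2, 0, 2, 0]

DFT(x[n-1]) = [3, -3, -3, 3, -3, -3]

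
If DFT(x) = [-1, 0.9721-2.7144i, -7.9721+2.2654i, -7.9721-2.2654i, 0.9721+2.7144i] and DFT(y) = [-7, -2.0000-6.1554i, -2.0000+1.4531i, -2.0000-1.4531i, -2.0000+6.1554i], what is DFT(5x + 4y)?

By linearity: DFT(5x + 4y) = 5·DFT(x) + 4·DFT(y)
= 5·[-1, 0.9721-2.7144i, -7.9721+2.2654i, -7.9721-2.2654i, 0.9721+2.7144i] + 4·[-7, -2.0000-6.1554i, -2.0000+1.4531i, -2.0000-1.4531i, -2.0000+6.1554i]

Computing element-wise:
Z[0] = 5·(-1) + 4·(-7) = -33
Z[1] = 5·(0.9721-2.7144i) + 4·(-2.0000-6.1554i) = -3.1395-38.1936i
Z[2] = 5·(-7.9721+2.2654i) + 4·(-2.0000+1.4531i) = -47.8605+17.1394i
Z[3] = 5·(-7.9721-2.2654i) + 4·(-2.0000-1.4531i) = -47.8605-17.1394i
Z[4] = 5·(0.9721+2.7144i) + 4·(-2.0000+6.1554i) = -3.1395+38.1936i

DFT(5x + 4y) = 5·X + 4·Y = [-33, -3.1395-38.1936i, -47.8605+17.1394i, -47.8605-17.1394i, -3.1395+38.1936i]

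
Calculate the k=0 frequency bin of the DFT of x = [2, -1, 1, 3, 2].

X[0] = Σ(n=0 to 4) x[n] · ω_5^0 = Σ x[n]
= (2) + (-1) + (1) + (3) + (2)

X[0] = 7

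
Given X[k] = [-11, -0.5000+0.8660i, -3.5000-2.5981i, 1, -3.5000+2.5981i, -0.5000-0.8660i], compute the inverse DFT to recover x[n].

x[n] = (1/6) Σ(k=0 to 5) X[k] · e^(2πikn/6)

Computing each x[n]:
x[0] = -3
x[1] = -1
x[2] = -2
x[3] = -3
x[4] = 0
x[5] = -2

x = [-3, -1, -2, -3, 0, -2]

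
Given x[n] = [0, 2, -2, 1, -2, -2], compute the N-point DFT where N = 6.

X[k] = Σ(n=0 to 5) x[n] · ω_6^(nk)
where ω_6 = e^(-2πi/6)

Computing each X[k]:
X[0] = -3
X[1] = 1.0000-3.4641i
X[2] = 3.0000-3.4641i
X[3] = -5
X[4] = 3.0000+3.4641i
X[5] = 1.0000+3.4641i

X = [-3, 1.0000-3.4641i, 3.0000-3.4641i, -5, 3.0000+3.4641i, 1.0000+3.4641i]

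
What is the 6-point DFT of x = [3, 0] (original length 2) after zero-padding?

Original 2-point DFT: [3, 3]
Zero-padded 6-point DFT provides frequency interpolation.

DFT_6([x, 0, ...]) = [3, 3, 3, 3, 3, 3]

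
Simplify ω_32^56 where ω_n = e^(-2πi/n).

Since ω_32^32 = 1, powers reduce modulo 32.
56 mod 32 = 24
So ω_32^56 = ω_32^24 = e^(-2πi·24/32)

ω_32^56 = ω_32^24 = 1i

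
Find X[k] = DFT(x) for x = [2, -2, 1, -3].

X[k] = Σ(n=0 to 3) x[n] · ω_4^(nk)
where ω_4 = e^(-2πi/4)

Computing each X[k]:
X[0] = -2
X[1] = 1-1i
X[2] = 8
X[3] = 1+1i

X = [-2, 1-1i, 8, 1+1i]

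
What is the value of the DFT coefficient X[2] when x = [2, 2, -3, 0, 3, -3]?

X[2] = Σ(n=0 to 5) x[n] · ω_6^(2n) where ω_6 = e^(-2πi/6)
= (2)·ω_6^0 + (2)·ω_6^2 + (-3)·ω_6^4 + (0)·ω_6^6 + (3)·ω_6^8 + (-3)·ω_6^10

X[2] = 2.5000-9.5263i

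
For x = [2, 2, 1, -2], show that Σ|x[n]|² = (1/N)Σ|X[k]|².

Time domain:
Σ|x[n]|² = |2|² + |2|² + |1|² + |-2|² = 13.0000

Frequency domain:
(1/4)Σ|X[k]|² = (1/4)(|3|² + |1-4i|² + |3|² + |1+4i|²) = (1/4)·52.0000 = 13.0000

Both sides agree, confirming Parseval's theorem.

Σ|x[n]|² = (1/N)Σ|X[k]|² = 13.0000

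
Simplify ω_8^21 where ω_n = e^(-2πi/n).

Since ω_8^8 = 1, powers reduce modulo 8.
21 mod 8 = 5
So ω_8^21 = ω_8^5 = e^(-2πi·5/8)

ω_8^21 = ω_8^5 = -0.7071+0.7071i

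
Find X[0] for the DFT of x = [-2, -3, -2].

X[0] = Σ(n=0 to 2) x[n] · ω_3^0 = Σ x[n]
= (-2) + (-3) + (-2)

X[0] = -7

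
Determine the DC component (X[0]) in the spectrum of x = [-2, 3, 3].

X[0] = Σ(n=0 to 2) x[n] · ω_3^0 = Σ x[n]
= (-2) + (3) + (3)

X[0] = 4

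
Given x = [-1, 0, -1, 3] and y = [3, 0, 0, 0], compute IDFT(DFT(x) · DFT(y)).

(x ⊛ y)[n] = Σ(m=0 to 3) x[m] · y[(n-m) mod 4]

Computing each output sample:
(x ⊛ y)[0] = -3
(x ⊛ y)[1] = 0
(x ⊛ y)[2] = -3
(x ⊛ y)[3] = 9

x ⊛ y = [-3, 0, -3, 9]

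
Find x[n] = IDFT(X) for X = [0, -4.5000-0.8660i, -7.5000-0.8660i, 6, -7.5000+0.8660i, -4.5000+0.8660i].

x[n] = (1/6) Σ(k=0 to 5) X[k] · e^(2πikn/6)

Computing each x[n]:
x[0] = -3
x[1] = 0
x[2] = 3
x[3] = -2
x[4] = 3
x[5] = -1

x = [-3, 0, 3, -2, 3, -1]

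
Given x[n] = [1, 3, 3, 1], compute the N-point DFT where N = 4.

X[k] = Σ(n=0 to 3) x[n] · ω_4^(nk)
where ω_4 = e^(-2πi/4)

Computing each X[k]:
X[0] = 8
X[1] = -2-2i
X[2] = 0
X[3] = -2+2i

X = [8, -2-2i, 0, -2+2i]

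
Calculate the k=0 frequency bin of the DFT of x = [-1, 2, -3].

X[0] = Σ(n=0 to 2) x[n] · ω_3^0 = Σ x[n]
= (-1) + (2) + (-3)

X[0] = -2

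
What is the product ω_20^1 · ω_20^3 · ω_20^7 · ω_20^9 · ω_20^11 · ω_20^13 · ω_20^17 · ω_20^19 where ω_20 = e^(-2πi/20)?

The primitive 20th roots of unity are ω_20^k for k coprime to 20: k ∈ {1, 3, 7, 9, 11, 13, 17, 19}
Their product equals the constant term of the cyclotomic polynomial Φ_20(x) up to sign.
For n ≥ 3, the product of all primitive nth roots of unity is 1. (For n=1 it is 1; for n=2 it is -1.)

1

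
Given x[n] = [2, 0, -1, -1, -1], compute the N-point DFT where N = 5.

X[k] = Σ(n=0 to 4) x[n] · ω_5^(nk)
where ω_5 = e^(-2πi/5)

Computing each X[k]:
X[0] = -1
X[1] = 3.3090-0.9511i
X[2] = 2.1910-0.5878i
X[3] = 2.1910+0.5878i
X[4] = 3.3090+0.9511i

X = [-1, 3.3090-0.9511i, 2.1910-0.5878i, 2.1910+0.5878i, 3.3090+0.9511i]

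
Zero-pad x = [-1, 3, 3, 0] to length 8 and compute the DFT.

Original 4-point DFT: [5, -4-3i, -1, -4+3i]
Zero-padded 8-point DFT provides frequency interpolation.

DFT_8([x, 0, ...]) = [5, 1.1213-5.1213i, -4-3i, -3.1213+0.8787i, -1, -3.1213-0.8787i, -4+3i, 1.1213+5.1213i]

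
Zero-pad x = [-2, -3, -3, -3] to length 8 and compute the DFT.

Original 4-point DFT: [-11, 1, 1, 1]
Zero-padded 8-point DFT provides frequency interpolation.

DFT_8([x, 0, ...]) = [-11, -2.0000+7.2426i, 1, -2.0000+1.2426i, 1, -2.0000-1.2426i, 1, -2.0000-7.2426i]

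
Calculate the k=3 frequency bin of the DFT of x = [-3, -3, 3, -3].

X[3] = Σ(n=0 to 3) x[n] · ω_4^(3n) where ω_4 = e^(-2πi/4)
= (-3)·ω_4^0 + (-3)·ω_4^3 + (3)·ω_4^6 + (-3)·ω_4^9

X[3] = -6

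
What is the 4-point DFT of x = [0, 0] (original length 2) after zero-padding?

Original 2-point DFT: [0, 0]
Zero-padded 4-point DFT provides frequency interpolation.

DFT_4([x, 0, ...]) = [0, 0, 0, 0]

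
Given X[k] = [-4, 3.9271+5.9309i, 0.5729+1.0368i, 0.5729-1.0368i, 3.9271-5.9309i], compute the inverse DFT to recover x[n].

x[n] = (1/5) Σ(k=0 to 4) X[k] · e^(2πikn/5)

Computing each x[n]:
x[0] = 1
x[1] = -3
x[2] = -3
x[3] = -1
x[4] = 2

x = [1, -3, -3, -1, 2]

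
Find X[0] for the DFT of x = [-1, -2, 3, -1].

X[0] = Σ(n=0 to 3) x[n] · ω_4^0 = Σ x[n]
= (-1) + (-2) + (3) + (-1)

X[0] = -1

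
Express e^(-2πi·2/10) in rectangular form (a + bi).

ω_10^2 = e^(-2πi·2/10)
= cos(-2π·2/10) + i·sin(-2π·2/10)
= cos(-4π/10) + i·sin(-4π/10)

ω_10^2 = cos(-4π/10) + i·sin(-4π/10) = 0.3090-0.9511i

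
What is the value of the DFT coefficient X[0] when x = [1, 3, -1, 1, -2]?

X[0] = Σ(n=0 to 4) x[n] · ω_5^0 = Σ x[n]
= (1) + (3) + (-1) + (1) + (-2)

X[0] = 2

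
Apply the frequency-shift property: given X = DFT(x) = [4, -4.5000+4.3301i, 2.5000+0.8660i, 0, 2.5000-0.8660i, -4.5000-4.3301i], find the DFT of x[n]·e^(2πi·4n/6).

Modulation property: DFT(ω_6^(-4n)·x[n]) = X[(k-4) mod 6], so circularly shift X by 4 positions.

X[k-4] = [2.5000+0.8660i, 0, 2.5000-0.8660i, -4.5000-4.3301i, 4, -4.5000+4.3301i]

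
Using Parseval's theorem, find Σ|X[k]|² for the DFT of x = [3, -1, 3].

Parseval: Σ|x[n]|² = (1/N)Σ|X[k]|², so Σ|X[k]|² = N·Σ|x[n]|² = 3·19.0000

Σ|X[k]|² = N·Σ|x[n]|² = 3·19.0000 = 57.0000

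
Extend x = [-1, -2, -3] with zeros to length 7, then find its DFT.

Original 3-point DFT: [-6, 1.5000-0.8660i, 1.5000+0.8660i]
Zero-padded 7-point DFT provides frequency interpolation.

DFT_7([x, 0, ...]) = [-6, -1.5794+4.4884i, 2.1479+0.6482i, -1.0685-1.4777i, -1.0685+1.4777i, 2.1479-0.6482i, -1.5794-4.4884i]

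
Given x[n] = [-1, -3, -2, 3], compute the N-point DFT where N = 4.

X[k] = Σ(n=0 to 3) x[n] · ω_4^(nk)
where ω_4 = e^(-2πi/4)

Computing each X[k]:
X[0] = -3
X[1] = 1+6i
X[2] = -3
X[3] = 1-6i

X = [-3, 1+6i, -3, 1-6i]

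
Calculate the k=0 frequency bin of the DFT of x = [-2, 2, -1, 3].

X[0] = Σ(n=0 to 3) x[n] · ω_4^0 = Σ x[n]
= (-2) + (2) + (-1) + (3)

X[0] = 2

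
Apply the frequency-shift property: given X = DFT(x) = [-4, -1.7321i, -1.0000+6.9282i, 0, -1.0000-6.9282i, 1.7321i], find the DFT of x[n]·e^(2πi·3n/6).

Modulation property: DFT(ω_6^(-3n)·x[n]) = X[(k-3) mod 6], so circularly shift X by 3 positions.

X[k-3] = [0, -1.0000-6.9282i, 1.7321i, -4, -1.7321i, -1.0000+6.9282i]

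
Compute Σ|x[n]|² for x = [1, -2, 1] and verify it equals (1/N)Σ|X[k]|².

Time domain:
Σ|x[n]|² = |1|² + |-2|² + |1|² = 6.0000

Frequency domain:
(1/3)Σ|X[k]|² = (1/3)(|0|² + |1.5000+2.5981i|² + |1.5000-2.5981i|²) = (1/3)·18.0000 = 6.0000

Both sides agree, confirming Parseval's theorem.

Σ|x[n]|² = (1/N)Σ|X[k]|² = 6.0000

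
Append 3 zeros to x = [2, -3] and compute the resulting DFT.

Original 2-point DFT: [-1, 5]
Zero-padded 5-point DFT provides frequency interpolation.

DFT_5([x, 0, ...]) = [-1, 1.0729+2.8532i, 4.4271+1.7634i, 4.4271-1.7634i, 1.0729-2.8532i]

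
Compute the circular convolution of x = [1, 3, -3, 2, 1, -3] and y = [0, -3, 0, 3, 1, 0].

(x ⊛ y)[n] = Σ(m=0 to 5) x[m] · y[(n-m) mod 6]

Computing each output sample:
(x ⊛ y)[0] = 12
(x ⊛ y)[1] = 2
(x ⊛ y)[2] = -17
(x ⊛ y)[3] = 9
(x ⊛ y)[4] = 4
(x ⊛ y)[5] = -9

x ⊛ y = [12, 2, -17, 9, 4, -9]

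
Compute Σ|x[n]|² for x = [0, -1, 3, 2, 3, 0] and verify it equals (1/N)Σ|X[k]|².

Time domain:
Σ|x[n]|² = |0|² + |-1|² + |3|² + |2|² + |3|² + |0|² = 23.0000

Frequency domain:
(1/6)Σ|X[k]|² = (1/6)(|7|² + |-5.5000+0.8660i|² + |-0.5000+0.8660i|² + |5|² + |-0.5000-0.8660i|² + |-5.5000-0.8660i|²) = (1/6)·138.0000 = 23.0000

Both sides agree, confirming Parseval's theorem.

Σ|x[n]|² = (1/N)Σ|X[k]|² = 23.0000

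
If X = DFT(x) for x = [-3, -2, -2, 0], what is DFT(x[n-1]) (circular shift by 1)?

Time shift by 1: X_shifted[k] = ω_4^(1k) · X[k]
Shifted x = [0, -3, -2, -2]

DFT(x[n-1]) = [-7, 2+1i, 3, 2-1i]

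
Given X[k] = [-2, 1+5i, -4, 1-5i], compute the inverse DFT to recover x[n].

x[n] = (1/4) Σ(k=0 to 3) X[k] · e^(2πikn/4)

Computing each x[n]:
x[0] = -1
x[1] = -2
x[2] = -2
x[3] = 3

x = [-1, -2, -2, 3]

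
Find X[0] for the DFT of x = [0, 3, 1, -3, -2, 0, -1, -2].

X[0] = Σ(n=0 to 7) x[n] · ω_8^0 = Σ x[n]
= (0) + (3) + (1) + (-3) + (-2) + (0) + (-1) + (-2)

X[0] = -4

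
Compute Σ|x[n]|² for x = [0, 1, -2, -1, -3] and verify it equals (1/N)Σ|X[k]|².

Time domain:
Σ|x[n]|² = |0|² + |1|² + |-2|² + |-1|² + |-3|² = 15.0000

Frequency domain:
(1/5)Σ|X[k]|² = (1/5)(|-5|² + |1.8090-3.2164i|² + |0.6910-3.3022i|² + |0.6910+3.3022i|² + |1.8090+3.2164i|²) = (1/5)·75.0000 = 15.0000

Both sides agree, confirming Parseval's theorem.

Σ|x[n]|² = (1/N)Σ|X[k]|² = 15.0000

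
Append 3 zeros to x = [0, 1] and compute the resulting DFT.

Original 2-point DFT: [1, -1]
Zero-padded 5-point DFT provides frequency interpolation.

DFT_5([x, 0, ...]) = [1, 0.3090-0.9511i, -0.8090-0.5878i, -0.8090+0.5878i, 0.3090+0.9511i]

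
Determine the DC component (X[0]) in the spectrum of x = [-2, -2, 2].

X[0] = Σ(n=0 to 2) x[n] · ω_3^0 = Σ x[n]
= (-2) + (-2) + (2)

X[0] = -2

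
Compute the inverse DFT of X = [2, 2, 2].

x[n] = (1/3) Σ(k=0 to 2) X[k] · e^(2πikn/3)

Computing each x[n]:
x[0] = 2
x[1] = 0
x[2] = 0

x = [2, 0, 0]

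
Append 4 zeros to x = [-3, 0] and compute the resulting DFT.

Original 2-point DFT: [-3, -3]
Zero-padded 6-point DFT provides frequency interpolation.

DFT_6([x, 0, ...]) = [-3, -3, -3, -3, -3, -3]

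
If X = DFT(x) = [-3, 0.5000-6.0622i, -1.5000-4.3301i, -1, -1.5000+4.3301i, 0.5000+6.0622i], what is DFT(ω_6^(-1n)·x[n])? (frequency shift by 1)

Modulation property: DFT(ω_6^(-1n)·x[n]) = X[(k-1) mod 6], so circularly shift X by 1 positions.

X[k-1] = [0.5000+6.0622i, -3, 0.5000-6.0622i, -1.5000-4.3301i, -1, -1.5000+4.3301i]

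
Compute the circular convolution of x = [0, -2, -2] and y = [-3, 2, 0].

(x ⊛ y)[n] = Σ(m=0 to 2) x[m] · y[(n-m) mod 3]

Computing each output sample:
(x ⊛ y)[0] = -4
(x ⊛ y)[1] = 6
(x ⊛ y)[2] = 2

x ⊛ y = [-4, 6, 2]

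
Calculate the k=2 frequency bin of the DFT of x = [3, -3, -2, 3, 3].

X[2] = Σ(n=0 to 4) x[n] · ω_5^(2n) where ω_5 = e^(-2πi/5)
= (3)·ω_5^0 + (-3)·ω_5^2 + (-2)·ω_5^4 + (3)·ω_5^6 + (3)·ω_5^8

X[2] = 3.3090-1.2286i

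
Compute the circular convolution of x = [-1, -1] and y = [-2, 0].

(x ⊛ y)[n] = Σ(m=0 to 1) x[m] · y[(n-m) mod 2]

Computing each output sample:
(x ⊛ y)[0] = 2
(x ⊛ y)[1] = 2

x ⊛ y = [2, 2]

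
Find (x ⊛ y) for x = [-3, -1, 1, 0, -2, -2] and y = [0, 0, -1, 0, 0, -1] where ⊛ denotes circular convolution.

(x ⊛ y)[n] = Σ(m=0 to 5) x[m] · y[(n-m) mod 6]

Computing each output sample:
(x ⊛ y)[0] = 3
(x ⊛ y)[1] = 1
(x ⊛ y)[2] = 3
(x ⊛ y)[3] = 3
(x ⊛ y)[4] = 1
(x ⊛ y)[5] = 3

x ⊛ y = [3, 1, 3, 3, 1, 3]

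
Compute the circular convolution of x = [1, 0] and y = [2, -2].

(x ⊛ y)[n] = Σ(m=0 to 1) x[m] · y[(n-m) mod 2]

Computing each output sample:
(x ⊛ y)[0] = 2
(x ⊛ y)[1] = -2

x ⊛ y = [2, -2]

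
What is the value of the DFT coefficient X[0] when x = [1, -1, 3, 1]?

X[0] = Σ(n=0 to 3) x[n] · ω_4^0 = Σ x[n]
= (1) + (-1) + (3) + (1)

X[0] = 4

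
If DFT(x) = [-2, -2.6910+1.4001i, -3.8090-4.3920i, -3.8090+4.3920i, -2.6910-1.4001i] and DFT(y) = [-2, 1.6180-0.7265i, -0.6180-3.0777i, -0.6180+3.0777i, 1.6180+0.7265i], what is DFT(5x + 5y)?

By linearity: DFT(5x + 5y) = 5·DFT(x) + 5·DFT(y)
= 5·[-2, -2.6910+1.4001i, -3.8090-4.3920i, -3.8090+4.3920i, -2.6910-1.4001i] + 5·[-2, 1.6180-0.7265i, -0.6180-3.0777i, -0.6180+3.0777i, 1.6180+0.7265i]

Computing element-wise:
Z[0] = 5·(-2) + 5·(-2) = -20
Z[1] = 5·(-2.6910+1.4001i) + 5·(1.6180-0.7265i) = -5.3650+3.3680i
Z[2] = 5·(-3.8090-4.3920i) + 5·(-0.6180-3.0777i) = -22.1350-37.3485i
Z[3] = 5·(-3.8090+4.3920i) + 5·(-0.6180+3.0777i) = -22.1350+37.3485i
Z[4] = 5·(-2.6910-1.4001i) + 5·(1.6180+0.7265i) = -5.3650-3.3680i

DFT(5x + 5y) = 5·X + 5·Y = [-20, -5.3650+3.3680i, -22.1350-37.3485i, -22.1350+37.3485i, -5.3650-3.3680i]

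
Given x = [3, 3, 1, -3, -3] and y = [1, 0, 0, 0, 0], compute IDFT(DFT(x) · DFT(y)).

(x ⊛ y)[n] = Σ(m=0 to 4) x[m] · y[(n-m) mod 5]

Computing each output sample:
(x ⊛ y)[0] = 3
(x ⊛ y)[1] = 3
(x ⊛ y)[2] = 1
(x ⊛ y)[3] = -3
(x ⊛ y)[4] = -3

x ⊛ y = [3, 3, 1, -3, -3]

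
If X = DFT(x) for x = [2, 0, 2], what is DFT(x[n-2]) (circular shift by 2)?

Time shift by 2: X_shifted[k] = ω_3^(2k) · X[k]
Shifted x = [0, 2, 2]

DFT(x[n-2]) = [4, -2, -2]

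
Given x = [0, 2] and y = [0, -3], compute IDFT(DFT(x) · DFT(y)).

(x ⊛ y)[n] = Σ(m=0 to 1) x[m] · y[(n-m) mod 2]

Computing each output sample:
(x ⊛ y)[0] = -6
(x ⊛ y)[1] = 0

x ⊛ y = [-6, 0]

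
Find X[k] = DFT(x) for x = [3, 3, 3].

X[k] = Σ(n=0 to 2) x[n] · ω_3^(nk)
where ω_3 = e^(-2πi/3)

Computing each X[k]:
X[0] = 9
X[1] = 0
X[2] = 0

X = [9, 0, 0]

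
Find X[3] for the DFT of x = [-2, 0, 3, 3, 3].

X[3] = Σ(n=0 to 4) x[n] · ω_5^(3n) where ω_5 = e^(-2πi/5)
= (-2)·ω_5^0 + (0)·ω_5^3 + (3)·ω_5^6 + (3)·ω_5^9 + (3)·ω_5^12

X[3] = -2.5729-1.7634i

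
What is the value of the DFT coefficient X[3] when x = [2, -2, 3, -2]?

X[3] = Σ(n=0 to 3) x[n] · ω_4^(3n) where ω_4 = e^(-2πi/4)
= (2)·ω_4^0 + (-2)·ω_4^3 + (3)·ω_4^6 + (-2)·ω_4^9

X[3] = -1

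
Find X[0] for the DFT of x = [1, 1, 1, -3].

X[0] = Σ(n=0 to 3) x[n] · ω_4^0 = Σ x[n]
= (1) + (1) + (1) + (-3)

X[0] = 0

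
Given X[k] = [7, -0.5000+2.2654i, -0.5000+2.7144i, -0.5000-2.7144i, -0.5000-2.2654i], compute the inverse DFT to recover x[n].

x[n] = (1/5) Σ(k=0 to 4) X[k] · e^(2πikn/5)

Computing each x[n]:
x[0] = 1
x[1] = 0
x[2] = 2
x[3] = 1
x[4] = 3

x = [1, 0, 2, 1, 3]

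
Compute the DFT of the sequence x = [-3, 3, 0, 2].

X[k] = Σ(n=0 to 3) x[n] · ω_4^(nk)
where ω_4 = e^(-2πi/4)

Computing each X[k]:
X[0] = 2
X[1] = -3-1i
X[2] = -8
X[3] = -3+1i

X = [2, -3-1i, -8, -3+1i]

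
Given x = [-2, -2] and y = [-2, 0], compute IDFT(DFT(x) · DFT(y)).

(x ⊛ y)[n] = Σ(m=0 to 1) x[m] · y[(n-m) mod 2]

Computing each output sample:
(x ⊛ y)[0] = 4
(x ⊛ y)[1] = 4

x ⊛ y = [4, 4]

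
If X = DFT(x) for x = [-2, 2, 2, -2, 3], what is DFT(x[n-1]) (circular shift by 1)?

Time shift by 1: X_shifted[k] = ω_5^(1k) · X[k]
Shifted x = [3, -2, 2, 2, -2]

DFT(x[n-1]) = [3, -1.4721, 7.4721, 7.4721, -1.4721]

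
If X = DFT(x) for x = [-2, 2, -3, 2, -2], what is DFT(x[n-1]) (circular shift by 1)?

Time shift by 1: X_shifted[k] = ω_5^(1k) · X[k]
Shifted x = [-2, -2, 2, -3, 2]

DFT(x[n-1]) = [-3, -1.1910+0.8653i, -2.3090+7.1064i, -2.3090-7.1064i, -1.1910-0.8653i]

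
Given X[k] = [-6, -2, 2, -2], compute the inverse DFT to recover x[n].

x[n] = (1/4) Σ(k=0 to 3) X[k] · e^(2πikn/4)

Computing each x[n]:
x[0] = -2
x[1] = -2
x[2] = 0
x[3] = -2

x = [-2, -2, 0, -2]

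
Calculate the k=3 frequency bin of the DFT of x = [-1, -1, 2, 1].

X[3] = Σ(n=0 to 3) x[n] · ω_4^(3n) where ω_4 = e^(-2πi/4)
= (-1)·ω_4^0 + (-1)·ω_4^3 + (2)·ω_4^6 + (1)·ω_4^9

X[3] = -3-2i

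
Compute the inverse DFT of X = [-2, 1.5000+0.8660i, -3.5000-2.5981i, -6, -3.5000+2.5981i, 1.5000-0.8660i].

x[n] = (1/6) Σ(k=0 to 5) X[k] · e^(2πikn/6)

Computing each x[n]:
x[0] = -2
x[1] = 2
x[2] = -2
x[3] = -1
x[4] = 0
x[5] = 1

x = [-2, 2, -2, -1, 0, 1]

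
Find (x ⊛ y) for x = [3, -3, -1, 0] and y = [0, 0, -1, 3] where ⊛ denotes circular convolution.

(x ⊛ y)[n] = Σ(m=0 to 3) x[m] · y[(n-m) mod 4]

Computing each output sample:
(x ⊛ y)[0] = -8
(x ⊛ y)[1] = -3
(x ⊛ y)[2] = -3
(x ⊛ y)[3] = 12

x ⊛ y = [-8, -3, -3, 12]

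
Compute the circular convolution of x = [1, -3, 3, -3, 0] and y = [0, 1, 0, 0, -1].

(x ⊛ y)[n] = Σ(m=0 to 4) x[m] · y[(n-m) mod 5]

Computing each output sample:
(x ⊛ y)[0] = 3
(x ⊛ y)[1] = -2
(x ⊛ y)[2] = 0
(x ⊛ y)[3] = 3
(x ⊛ y)[4] = -4

x ⊛ y = [3, -2, 0, 3, -4]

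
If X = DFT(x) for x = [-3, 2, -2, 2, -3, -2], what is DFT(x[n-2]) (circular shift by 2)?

Time shift by 2: X_shifted[k] = ω_6^(2k) · X[k]
Shifted x = [-3, -2, -3, 2, -2, 2]

DFT(x[n-2]) = [-6, -2.5000+4.3301i, 1.5000+2.5981i, -10, 1.5000-2.5981i, -2.5000-4.3301i]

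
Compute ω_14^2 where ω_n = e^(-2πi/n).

ω_14^2 = e^(-2πi·2/14)
= cos(-2π·2/14) + i·sin(-2π·2/14)
= cos(-4π/14) + i·sin(-4π/14)

ω_14^2 = cos(-4π/14) + i·sin(-4π/14) = 0.6235-0.7818i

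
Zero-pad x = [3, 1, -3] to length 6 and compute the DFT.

Original 3-point DFT: [1, 4.0000-3.4641i, 4.0000+3.4641i]
Zero-padded 6-point DFT provides frequency interpolation.

DFT_6([x, 0, ...]) = [1, 5.0000+1.7321i, 4.0000-3.4641i, -1, 4.0000+3.4641i, 5.0000-1.7321i]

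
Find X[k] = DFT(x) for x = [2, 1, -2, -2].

X[k] = Σ(n=0 to 3) x[n] · ω_4^(nk)
where ω_4 = e^(-2πi/4)

Computing each X[k]:
X[0] = -1
X[1] = 4-3i
X[2] = 1
X[3] = 4+3i

X = [-1, 4-3i, 1, 4+3i]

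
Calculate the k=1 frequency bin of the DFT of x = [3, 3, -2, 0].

X[1] = Σ(n=0 to 3) x[n] · ω_4^(1n) where ω_4 = e^(-2πi/4)
= (3)·ω_4^0 + (3)·ω_4^1 + (-2)·ω_4^2 + (0)·ω_4^3

X[1] = 5-3i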